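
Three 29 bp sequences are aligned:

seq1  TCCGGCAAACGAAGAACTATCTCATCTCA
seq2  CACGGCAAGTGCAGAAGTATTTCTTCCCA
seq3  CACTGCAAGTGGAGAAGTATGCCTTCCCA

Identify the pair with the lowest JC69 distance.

seq1–seq2: 9/29 differ, p = 0.310, d = 0.401.
seq1–seq3: 11/29 differ, p = 0.379, d = 0.529.
seq2–seq3: 4/29 differ, p = 0.138, d = 0.152.
The smallest distance is between seq2 and seq3.

seq2 and seq3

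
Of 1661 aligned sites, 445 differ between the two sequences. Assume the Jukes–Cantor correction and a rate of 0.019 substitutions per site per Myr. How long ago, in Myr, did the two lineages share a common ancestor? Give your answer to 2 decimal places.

8.72

p = 445/1661 ≈ 0.267911.
d = −(3/4) ln(1 − 4p/3) = −0.75 ln(1 − 0.357215) = −0.75 ln(0.642785)
  = −0.75 × (-0.441945) = 0.331459 substitutions/site.
Under a molecular clock d = 2μt, so t = d/(2μ) = 0.331459 / (2 × 0.019) = 8.72 Myr.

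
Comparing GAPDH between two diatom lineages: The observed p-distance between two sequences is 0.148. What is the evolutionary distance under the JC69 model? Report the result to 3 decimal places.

d = −(3/4) ln(1 − 4p/3) = −0.75 ln(1 − 0.197333) = −0.75 ln(0.802667)
  = −0.75 × (-0.219815) = 0.164861 substitutions/site.

0.165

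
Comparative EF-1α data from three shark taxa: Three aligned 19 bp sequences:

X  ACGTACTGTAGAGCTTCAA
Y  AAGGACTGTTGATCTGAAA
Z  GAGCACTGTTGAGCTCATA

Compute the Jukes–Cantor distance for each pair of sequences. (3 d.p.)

X–Y: 6/19 sites differ → p ≈ 0.315789, d = −0.75 ln(1 − 0.421052) = 0.409907 ≈ 0.410.
X–Z: 7/19 sites differ → p ≈ 0.368421, d = −0.75 ln(1 − 0.491228) = 0.506816 ≈ 0.507.
Y–Z: 5/19 sites differ → p ≈ 0.263158, d = −0.75 ln(1 − 0.350877) = 0.324100 ≈ 0.324.

d(X,Y) = 0.410, d(X,Z) = 0.507, d(Y,Z) = 0.324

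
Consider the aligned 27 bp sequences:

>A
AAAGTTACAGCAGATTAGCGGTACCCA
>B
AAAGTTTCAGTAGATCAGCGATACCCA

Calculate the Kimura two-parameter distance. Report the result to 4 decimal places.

0.1693

Of 27 sites, 3 differences are transitions and 1 are transversions, so P = 3/27 ≈ 0.111111 and Q = 1/27 ≈ 0.037037.
Under the Kimura two-parameter model, d = −½ ln(1 − 2P − Q) − ¼ ln(1 − 2Q).
1 − 2P − Q = 0.740741, giving −½ ln(0.740741) = 0.150052.
1 − 2Q = 0.925926, giving −¼ ln(0.925926) = 0.019240.
d = 0.150052 + 0.019240 = 0.169292.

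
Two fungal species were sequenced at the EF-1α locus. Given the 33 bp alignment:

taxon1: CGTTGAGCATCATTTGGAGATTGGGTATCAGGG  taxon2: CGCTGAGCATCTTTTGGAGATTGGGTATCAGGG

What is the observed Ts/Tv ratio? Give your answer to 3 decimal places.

1.000

Transitions are A↔G and C↔T; transversions are all other mismatches.
Transitions: 1. Transversions: 1.
R = 1/1 = 1.000.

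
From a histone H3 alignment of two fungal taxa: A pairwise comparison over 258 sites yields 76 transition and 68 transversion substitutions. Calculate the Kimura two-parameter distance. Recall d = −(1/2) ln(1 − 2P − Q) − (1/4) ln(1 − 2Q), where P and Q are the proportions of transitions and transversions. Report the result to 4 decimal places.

1.1449

P = 76/258 ≈ 0.294574 and Q = 68/258 ≈ 0.263566.
Under the Kimura two-parameter model, d = −½ ln(1 − 2P − Q) − ¼ ln(1 − 2Q).
1 − 2P − Q = 0.147286, giving −½ ln(0.147286) = 0.957690.
1 − 2Q = 0.472868, giving −¼ ln(0.472868) = 0.187235.
d = 0.957690 + 0.187235 = 1.144925.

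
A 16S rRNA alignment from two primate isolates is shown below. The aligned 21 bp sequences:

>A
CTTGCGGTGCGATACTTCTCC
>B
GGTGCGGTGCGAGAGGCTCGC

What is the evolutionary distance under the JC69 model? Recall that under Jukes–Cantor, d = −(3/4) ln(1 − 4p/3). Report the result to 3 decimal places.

The sequences differ at 9 of 21 sites (1, 2, 13, 15, 16, 17, 18, 19, 20), so p = 9/21 ≈ 0.428571.
d = −(3/4) ln(1 − 4p/3) = −0.75 ln(1 − 0.571428) = −0.75 ln(0.428572)
  = −0.75 × (-0.847297) = 0.635473 substitutions/site.

0.635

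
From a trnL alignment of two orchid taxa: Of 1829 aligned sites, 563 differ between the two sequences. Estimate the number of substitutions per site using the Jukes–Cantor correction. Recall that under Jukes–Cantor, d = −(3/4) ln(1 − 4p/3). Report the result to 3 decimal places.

0.396

p = 563/1829 ≈ 0.307818.
d = −(3/4) ln(1 − 4p/3) = −0.75 ln(1 − 0.410424) = −0.75 ln(0.589576)
  = −0.75 × (-0.528352) = 0.396264 substitutions/site.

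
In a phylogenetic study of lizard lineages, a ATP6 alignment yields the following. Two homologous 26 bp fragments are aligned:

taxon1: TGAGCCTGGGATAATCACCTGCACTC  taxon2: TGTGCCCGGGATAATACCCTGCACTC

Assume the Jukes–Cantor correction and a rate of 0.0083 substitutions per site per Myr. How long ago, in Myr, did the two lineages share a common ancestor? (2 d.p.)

10.37

The sequences differ at 4 of 26 sites (3, 7, 16, 17), so p = 4/26 ≈ 0.153846.
d = −(3/4) ln(1 − 4p/3) = −0.75 ln(1 − 0.205128) = −0.75 ln(0.794872)
  = −0.75 × (-0.229574) = 0.172181 substitutions/site.
Under a molecular clock d = 2μt, so t = d/(2μ) = 0.172181 / (2 × 0.0083) = 10.37 Myr.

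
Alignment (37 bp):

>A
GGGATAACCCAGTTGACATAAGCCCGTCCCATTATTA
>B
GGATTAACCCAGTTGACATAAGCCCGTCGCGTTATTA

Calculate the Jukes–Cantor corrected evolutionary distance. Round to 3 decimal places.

0.117

The sequences differ at 4 of 37 sites (3, 4, 29, 31), so p = 4/37 ≈ 0.108108.
d = −(3/4) ln(1 − 4p/3) = −0.75 ln(1 − 0.144144) = −0.75 ln(0.855856)
  = −0.75 × (-0.155653) = 0.116740 substitutions/site.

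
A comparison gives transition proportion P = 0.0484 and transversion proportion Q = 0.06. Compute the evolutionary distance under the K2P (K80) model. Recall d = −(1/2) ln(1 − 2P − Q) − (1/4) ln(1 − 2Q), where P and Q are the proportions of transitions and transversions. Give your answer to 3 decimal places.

0.117

Under the Kimura two-parameter model, d = −½ ln(1 − 2P − Q) − ¼ ln(1 − 2Q).
1 − 2P − Q = 0.8432, giving −½ ln(0.8432) = 0.085276.
1 − 2Q = 0.88, giving −¼ ln(0.88) = 0.031958.
d = 0.085276 + 0.031958 = 0.117234.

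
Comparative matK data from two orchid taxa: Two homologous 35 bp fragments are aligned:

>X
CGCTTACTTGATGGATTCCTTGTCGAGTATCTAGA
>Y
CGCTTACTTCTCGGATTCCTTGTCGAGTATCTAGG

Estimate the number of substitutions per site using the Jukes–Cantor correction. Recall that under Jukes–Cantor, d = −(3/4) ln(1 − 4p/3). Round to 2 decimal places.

The sequences differ at 4 of 35 sites (10, 11, 12, 35), so p = 4/35 ≈ 0.114286.
d = −(3/4) ln(1 − 4p/3) = −0.75 ln(1 − 0.152381) = −0.75 ln(0.847619)
  = −0.75 × (-0.165324) = 0.123993 substitutions/site.

0.12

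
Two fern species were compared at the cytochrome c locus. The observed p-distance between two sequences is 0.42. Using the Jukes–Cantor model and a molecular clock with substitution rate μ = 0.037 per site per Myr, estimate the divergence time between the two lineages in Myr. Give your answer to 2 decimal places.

d = −(3/4) ln(1 − 4p/3) = −0.75 ln(1 − 0.56) = −0.75 ln(0.44)
  = −0.75 × (-0.820981) = 0.615736 substitutions/site.
Under a molecular clock d = 2μt, so t = d/(2μ) = 0.615736 / (2 × 0.037) = 8.32 Myr.

8.32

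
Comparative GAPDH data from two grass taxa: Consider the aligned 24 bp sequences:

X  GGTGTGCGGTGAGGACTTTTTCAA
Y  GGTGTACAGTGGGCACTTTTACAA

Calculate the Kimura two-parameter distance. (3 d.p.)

Of 24 sites, 3 differences are transitions and 2 are transversions, so P = 3/24 = 0.125 and Q = 2/24 ≈ 0.083333.
Under the Kimura two-parameter model, d = −½ ln(1 − 2P − Q) − ¼ ln(1 − 2Q).
1 − 2P − Q = 0.666667, giving −½ ln(0.666667) = 0.202732.
1 − 2Q = 0.833334, giving −¼ ln(0.833334) = 0.045580.
d = 0.202732 + 0.045580 = 0.248312.

0.248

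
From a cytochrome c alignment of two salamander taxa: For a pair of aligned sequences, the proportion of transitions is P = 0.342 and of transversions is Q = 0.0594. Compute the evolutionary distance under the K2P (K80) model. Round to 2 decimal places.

0.71

Under the Kimura two-parameter model, d = −½ ln(1 − 2P − Q) − ¼ ln(1 − 2Q).
1 − 2P − Q = 0.2566, giving −½ ln(0.2566) = 0.680118.
1 − 2Q = 0.8812, giving −¼ ln(0.8812) = 0.031618.
d = 0.680118 + 0.031618 = 0.711736.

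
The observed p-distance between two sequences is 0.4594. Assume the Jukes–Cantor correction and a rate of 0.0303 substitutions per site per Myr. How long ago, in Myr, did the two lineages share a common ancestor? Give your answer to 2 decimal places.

11.73

d = −(3/4) ln(1 − 4p/3) = −0.75 ln(1 − 0.612533) = −0.75 ln(0.387467)
  = −0.75 × (-0.948125) = 0.711094 substitutions/site.
Under a molecular clock d = 2μt, so t = d/(2μ) = 0.711094 / (2 × 0.0303) = 11.73 Myr.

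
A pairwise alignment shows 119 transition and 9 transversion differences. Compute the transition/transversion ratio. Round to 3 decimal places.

13.222

R = 119/9 = 13.222222… ≈ 13.222 (to 3 d.p.).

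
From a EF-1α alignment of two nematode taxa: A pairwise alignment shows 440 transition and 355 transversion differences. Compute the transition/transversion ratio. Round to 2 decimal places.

R = 440/355 = 1.239436… ≈ 1.24 (to 2 d.p.).

1.24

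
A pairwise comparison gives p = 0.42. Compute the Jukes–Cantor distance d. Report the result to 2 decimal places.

d = −(3/4) ln(1 − 4p/3) = −0.75 ln(1 − 0.56) = −0.75 ln(0.44)
  = −0.75 × (-0.820981) = 0.615736 substitutions/site.

0.62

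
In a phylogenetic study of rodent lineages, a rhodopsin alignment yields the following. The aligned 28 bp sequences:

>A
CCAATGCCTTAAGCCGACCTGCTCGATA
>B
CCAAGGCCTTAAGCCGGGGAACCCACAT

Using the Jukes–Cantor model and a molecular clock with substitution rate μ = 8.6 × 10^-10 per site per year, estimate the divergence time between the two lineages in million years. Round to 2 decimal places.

The sequences differ at 11 of 28 sites, so p = 11/28 ≈ 0.392857.
d = −(3/4) ln(1 − 4p/3) = −0.75 ln(1 − 0.523809) = −0.75 ln(0.476191)
  = −0.75 × (-0.741936) = 0.556452 substitutions/site.
Under a molecular clock d = 2μt, so t = d/(2μ) = 0.556452 / (2 × 8.6 × 10^-10) = 323.52 million years.

323.52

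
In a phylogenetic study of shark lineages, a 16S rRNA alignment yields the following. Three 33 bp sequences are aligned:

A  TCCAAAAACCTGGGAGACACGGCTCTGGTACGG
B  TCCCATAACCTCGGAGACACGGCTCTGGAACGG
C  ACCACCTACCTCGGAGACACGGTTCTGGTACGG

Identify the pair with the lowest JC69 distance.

A–B: 4/33 differ, p = 0.121, d = 0.132.
A–C: 6/33 differ, p = 0.182, d = 0.208.
B–C: 7/33 differ, p = 0.212, d = 0.249.
The smallest distance is between A and B.

A and B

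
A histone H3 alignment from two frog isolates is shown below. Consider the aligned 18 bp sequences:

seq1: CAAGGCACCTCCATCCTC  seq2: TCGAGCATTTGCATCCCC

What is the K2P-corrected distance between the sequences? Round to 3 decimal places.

0.815

Of 18 sites, 6 differences are transitions and 2 are transversions, so P = 6/18 ≈ 0.333333 and Q = 2/18 ≈ 0.111111.
Under the Kimura two-parameter model, d = −½ ln(1 − 2P − Q) − ¼ ln(1 − 2Q).
1 − 2P − Q = 0.222223, giving −½ ln(0.222223) = 0.752037.
1 − 2Q = 0.777778, giving −¼ ln(0.777778) = 0.062829.
d = 0.752037 + 0.062829 = 0.814866.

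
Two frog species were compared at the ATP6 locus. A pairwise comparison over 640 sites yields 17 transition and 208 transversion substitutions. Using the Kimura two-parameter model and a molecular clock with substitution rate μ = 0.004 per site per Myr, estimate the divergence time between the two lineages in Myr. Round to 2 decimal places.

62.50

P = 17/640 ≈ 0.026563 and Q = 208/640 = 0.325.
Under the Kimura two-parameter model, d = −½ ln(1 − 2P − Q) − ¼ ln(1 − 2Q).
1 − 2P − Q = 0.621874, giving −½ ln(0.621874) = 0.237509.
1 − 2Q = 0.35, giving −¼ ln(0.35) = 0.262456.
d = 0.237509 + 0.262456 = 0.499965.
Under a molecular clock d = 2μt, so t = d/(2μ) = 0.499965 / (2 × 0.004) = 62.50 Myr.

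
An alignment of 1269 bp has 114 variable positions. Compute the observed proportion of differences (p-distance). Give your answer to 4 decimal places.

p = 114/1269 = 0.089834… ≈ 0.0898 (to 4 d.p.).

0.0898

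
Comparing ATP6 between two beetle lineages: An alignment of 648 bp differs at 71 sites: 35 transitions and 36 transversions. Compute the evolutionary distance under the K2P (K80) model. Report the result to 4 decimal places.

0.1188

P = 35/648 ≈ 0.054012 and Q = 36/648 ≈ 0.055556.
Under the Kimura two-parameter model, d = −½ ln(1 − 2P − Q) − ¼ ln(1 − 2Q).
1 − 2P − Q = 0.83642, giving −½ ln(0.83642) = 0.089312.
1 − 2Q = 0.888888, giving −¼ ln(0.888888) = 0.029446.
d = 0.089312 + 0.029446 = 0.118758.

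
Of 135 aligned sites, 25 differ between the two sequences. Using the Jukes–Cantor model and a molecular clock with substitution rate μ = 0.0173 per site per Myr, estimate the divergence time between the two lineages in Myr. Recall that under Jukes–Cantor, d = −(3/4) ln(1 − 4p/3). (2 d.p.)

p = 25/135 ≈ 0.185185.
d = −(3/4) ln(1 − 4p/3) = −0.75 ln(1 − 0.246913) = −0.75 ln(0.753087)
  = −0.75 × (-0.283575) = 0.212681 substitutions/site.
Under a molecular clock d = 2μt, so t = d/(2μ) = 0.212681 / (2 × 0.0173) = 6.15 Myr.

6.15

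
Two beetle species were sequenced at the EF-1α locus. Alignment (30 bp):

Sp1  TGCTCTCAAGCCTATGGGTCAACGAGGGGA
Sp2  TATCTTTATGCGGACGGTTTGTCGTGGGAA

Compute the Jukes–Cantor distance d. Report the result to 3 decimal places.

0.824

The sequences differ at 15 of 30 sites, so p = 15/30 = 0.5.
d = −(3/4) ln(1 − 4p/3) = −0.75 ln(1 − 0.666667) = −0.75 ln(0.333333)
  = −0.75 × (-1.098613) = 0.823960 substitutions/site.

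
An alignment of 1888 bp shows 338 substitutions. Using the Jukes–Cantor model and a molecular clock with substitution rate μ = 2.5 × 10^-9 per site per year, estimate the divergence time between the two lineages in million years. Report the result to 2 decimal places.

p = 338/1888 ≈ 0.179025.
d = −(3/4) ln(1 − 4p/3) = −0.75 ln(1 − 0.2387) = −0.75 ln(0.7613)
  = −0.75 × (-0.272728) = 0.204546 substitutions/site.
Under a molecular clock d = 2μt, so t = d/(2μ) = 0.204546 / (2 × 2.5 × 10^-9) = 40.91 million years.

40.91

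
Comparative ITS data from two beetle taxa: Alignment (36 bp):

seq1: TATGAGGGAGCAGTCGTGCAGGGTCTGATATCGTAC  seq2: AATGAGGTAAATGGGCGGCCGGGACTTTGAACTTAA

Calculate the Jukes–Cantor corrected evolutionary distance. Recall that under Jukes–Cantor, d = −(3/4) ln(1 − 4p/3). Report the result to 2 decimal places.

0.74

The sequences differ at 17 of 36 sites, so p = 17/36 ≈ 0.472222.
d = −(3/4) ln(1 − 4p/3) = −0.75 ln(1 − 0.629629) = −0.75 ln(0.370371)
  = −0.75 × (-0.993250) = 0.744938 substitutions/site.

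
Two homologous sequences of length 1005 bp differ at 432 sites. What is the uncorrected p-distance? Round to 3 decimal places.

p = 432/1005 = 0.429850… ≈ 0.430 (to 3 d.p.).

0.430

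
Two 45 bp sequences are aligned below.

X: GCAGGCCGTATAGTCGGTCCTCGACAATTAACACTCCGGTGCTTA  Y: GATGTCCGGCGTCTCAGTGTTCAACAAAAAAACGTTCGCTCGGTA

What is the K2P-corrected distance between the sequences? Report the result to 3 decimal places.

0.833

Of 45 sites, 4 differences are transitions and 18 are transversions, so P = 4/45 ≈ 0.088889 and Q = 18/45 = 0.4.
Under the Kimura two-parameter model, d = −½ ln(1 − 2P − Q) − ¼ ln(1 − 2Q).
1 − 2P − Q = 0.422222, giving −½ ln(0.422222) = 0.431112.
1 − 2Q = 0.2, giving −¼ ln(0.2) = 0.402359.
d = 0.431112 + 0.402359 = 0.833471.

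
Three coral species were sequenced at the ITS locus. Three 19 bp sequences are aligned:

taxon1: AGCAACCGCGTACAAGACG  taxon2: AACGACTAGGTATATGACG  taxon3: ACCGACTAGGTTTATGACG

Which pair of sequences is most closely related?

taxon1–taxon2: 7/19 differ, p = 0.368, d = 0.507.
taxon1–taxon3: 8/19 differ, p = 0.421, d = 0.618.
taxon2–taxon3: 2/19 differ, p = 0.105, d = 0.113.
The smallest distance is between taxon2 and taxon3.

taxon2 and taxon3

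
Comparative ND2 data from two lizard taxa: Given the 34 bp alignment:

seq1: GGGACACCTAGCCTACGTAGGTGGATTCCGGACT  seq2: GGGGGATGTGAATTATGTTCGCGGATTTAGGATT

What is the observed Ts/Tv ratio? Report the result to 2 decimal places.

Transitions are A↔G and C↔T; transversions are all other mismatches.
Transitions: 9. Transversions: 6.
R = 9/6 = 1.50.

1.50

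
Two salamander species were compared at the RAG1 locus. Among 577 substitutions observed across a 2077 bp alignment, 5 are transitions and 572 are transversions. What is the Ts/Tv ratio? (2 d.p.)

0.01

R = 5/572 = 0.008741… ≈ 0.01 (to 2 d.p.).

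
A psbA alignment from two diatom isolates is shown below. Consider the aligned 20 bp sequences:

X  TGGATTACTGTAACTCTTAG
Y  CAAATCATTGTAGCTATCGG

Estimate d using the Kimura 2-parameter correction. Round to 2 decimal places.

Of 20 sites, 8 differences are transitions and 1 are transversions, so P = 8/20 = 0.4 and Q = 1/20 = 0.05.
Under the Kimura two-parameter model, d = −½ ln(1 − 2P − Q) − ¼ ln(1 − 2Q).
1 − 2P − Q = 0.15, giving −½ ln(0.15) = 0.948560.
1 − 2Q = 0.9, giving −¼ ln(0.9) = 0.026340.
d = 0.948560 + 0.026340 = 0.974900.

0.97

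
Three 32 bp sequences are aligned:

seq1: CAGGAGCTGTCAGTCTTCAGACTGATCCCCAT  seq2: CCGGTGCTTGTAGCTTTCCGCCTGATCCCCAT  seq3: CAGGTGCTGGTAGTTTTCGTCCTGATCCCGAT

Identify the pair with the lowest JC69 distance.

seq1–seq2: 9/32 differ, p = 0.281, d = 0.353.
seq1–seq3: 8/32 differ, p = 0.250, d = 0.304.
seq2–seq3: 6/32 differ, p = 0.188, d = 0.216.
The smallest distance is between seq2 and seq3.

seq2 and seq3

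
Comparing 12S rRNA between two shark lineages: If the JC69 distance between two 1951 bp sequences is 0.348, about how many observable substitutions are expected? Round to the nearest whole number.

Invert JC69: p = (3/4)(1 − e^(−4d/3)) = 0.75 × (1 − e^(-0.464)) = 0.75 × (1 − 0.628764) = 0.278427.
Expected differing sites = pL ≈ 0.278427 × 1951 = 543.211077 ≈ 543.

543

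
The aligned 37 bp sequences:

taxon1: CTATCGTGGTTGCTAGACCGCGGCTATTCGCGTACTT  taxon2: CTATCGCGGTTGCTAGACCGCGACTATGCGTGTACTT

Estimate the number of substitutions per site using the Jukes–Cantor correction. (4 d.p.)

The sequences differ at 4 of 37 sites (7, 23, 28, 31), so p = 4/37 ≈ 0.108108.
d = −(3/4) ln(1 − 4p/3) = −0.75 ln(1 − 0.144144) = −0.75 ln(0.855856)
  = −0.75 × (-0.155653) = 0.116740 substitutions/site.

0.1167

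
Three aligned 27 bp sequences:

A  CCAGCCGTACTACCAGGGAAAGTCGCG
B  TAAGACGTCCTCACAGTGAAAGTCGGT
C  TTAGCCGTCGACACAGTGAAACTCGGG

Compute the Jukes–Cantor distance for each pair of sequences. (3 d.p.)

d(A,B) = 0.441, d(A,C) = 0.511, d(B,C) = 0.264

A–B: 9/27 sites differ → p ≈ 0.333333, d = −0.75 ln(1 − 0.444444) = 0.440839 ≈ 0.441.
A–C: 10/27 sites differ → p ≈ 0.37037, d = −0.75 ln(1 − 0.493827) = 0.510658 ≈ 0.511.
B–C: 6/27 sites differ → p ≈ 0.222222, d = −0.75 ln(1 − 0.296296) = 0.263548 ≈ 0.264.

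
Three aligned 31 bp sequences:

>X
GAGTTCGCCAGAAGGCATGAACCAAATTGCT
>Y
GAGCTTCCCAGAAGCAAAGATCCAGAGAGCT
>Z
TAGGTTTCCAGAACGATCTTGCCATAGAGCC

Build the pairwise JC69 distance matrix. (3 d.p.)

d(X,Y) = 0.422, d(X,Z) = 0.777, d(Y,Z) = 0.544

X–Y: 10/31 sites differ → p ≈ 0.322581, d = −0.75 ln(1 − 0.430108) = 0.421731 ≈ 0.422.
X–Z: 15/31 sites differ → p ≈ 0.483871, d = −0.75 ln(1 − 0.645161) = 0.777068 ≈ 0.777.
Y–Z: 12/31 sites differ → p ≈ 0.387097, d = −0.75 ln(1 − 0.516129) = 0.544453 ≈ 0.544.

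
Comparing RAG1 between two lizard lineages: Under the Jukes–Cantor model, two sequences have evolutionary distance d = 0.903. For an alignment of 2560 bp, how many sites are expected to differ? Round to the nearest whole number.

Invert JC69: p = (3/4)(1 − e^(−4d/3)) = 0.75 × (1 − e^(-1.204)) = 0.75 × (1 − 0.299992) = 0.525006.
Expected differing sites = pL ≈ 0.525006 × 2560 = 1344.01536 ≈ 1344.

1344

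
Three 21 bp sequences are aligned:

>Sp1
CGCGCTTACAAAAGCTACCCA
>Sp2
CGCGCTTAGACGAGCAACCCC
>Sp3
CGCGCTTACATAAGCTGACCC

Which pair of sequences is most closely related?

Sp1–Sp2: 5/21 differ, p = 0.238, d = 0.286.
Sp1–Sp3: 4/21 differ, p = 0.190, d = 0.220.
Sp2–Sp3: 6/21 differ, p = 0.286, d = 0.360.
The smallest distance is between Sp1 and Sp3.

Sp1 and Sp3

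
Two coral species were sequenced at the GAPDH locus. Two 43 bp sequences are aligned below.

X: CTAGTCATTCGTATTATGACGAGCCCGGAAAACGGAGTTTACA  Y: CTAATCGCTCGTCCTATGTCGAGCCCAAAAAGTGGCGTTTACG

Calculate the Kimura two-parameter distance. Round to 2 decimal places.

0.37

Of 43 sites, 9 differences are transitions and 3 are transversions, so P = 9/43 ≈ 0.209302 and Q = 3/43 ≈ 0.069767.
Under the Kimura two-parameter model, d = −½ ln(1 − 2P − Q) − ¼ ln(1 − 2Q).
1 − 2P − Q = 0.511629, giving −½ ln(0.511629) = 0.335078.
1 − 2Q = 0.860466, giving −¼ ln(0.860466) = 0.037570.
d = 0.335078 + 0.037570 = 0.372648.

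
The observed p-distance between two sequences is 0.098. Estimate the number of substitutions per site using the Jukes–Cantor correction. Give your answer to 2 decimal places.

0.11

d = −(3/4) ln(1 − 4p/3) = −0.75 ln(1 − 0.130667) = −0.75 ln(0.869333)
  = −0.75 × (-0.140029) = 0.105022 substitutions/site.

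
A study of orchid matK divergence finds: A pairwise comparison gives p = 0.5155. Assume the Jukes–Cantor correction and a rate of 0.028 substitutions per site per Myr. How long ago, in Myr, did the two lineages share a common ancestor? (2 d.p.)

15.57

d = −(3/4) ln(1 − 4p/3) = −0.75 ln(1 − 0.687333) = −0.75 ln(0.312667)
  = −0.75 × (-1.162617) = 0.871963 substitutions/site.
Under a molecular clock d = 2μt, so t = d/(2μ) = 0.871963 / (2 × 0.028) = 15.57 Myr.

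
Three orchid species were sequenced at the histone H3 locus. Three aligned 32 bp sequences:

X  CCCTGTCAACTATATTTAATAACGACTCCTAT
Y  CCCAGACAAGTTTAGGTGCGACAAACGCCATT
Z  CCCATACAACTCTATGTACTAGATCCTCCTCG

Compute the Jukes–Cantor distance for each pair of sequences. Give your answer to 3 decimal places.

d(X,Y) = 0.736, d(X,Z) = 0.520, d(Y,Z) = 0.585

X–Y: 15/32 sites differ → p = 0.46875, d = −0.75 ln(1 − 0.625) = 0.735622 ≈ 0.736.
X–Z: 12/32 sites differ → p = 0.375, d = −0.75 ln(1 − 0.5) = 0.519860 ≈ 0.520.
Y–Z: 13/32 sites differ → p = 0.40625, d = −0.75 ln(1 − 0.541667) = 0.585119 ≈ 0.585.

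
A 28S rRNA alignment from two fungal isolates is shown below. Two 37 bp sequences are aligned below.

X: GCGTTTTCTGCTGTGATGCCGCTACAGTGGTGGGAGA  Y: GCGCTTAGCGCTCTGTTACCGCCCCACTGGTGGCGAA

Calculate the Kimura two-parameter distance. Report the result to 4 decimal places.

0.4791

Of 37 sites, 6 differences are transitions and 7 are transversions, so P = 6/37 ≈ 0.162162 and Q = 7/37 ≈ 0.189189.
Under the Kimura two-parameter model, d = −½ ln(1 − 2P − Q) − ¼ ln(1 − 2Q).
1 − 2P − Q = 0.486487, giving −½ ln(0.486487) = 0.360273.
1 − 2Q = 0.621622, giving −¼ ln(0.621622) = 0.118856.
d = 0.360273 + 0.118856 = 0.479129.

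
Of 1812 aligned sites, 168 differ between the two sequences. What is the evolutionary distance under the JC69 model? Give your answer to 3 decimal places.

p = 168/1812 ≈ 0.092715.
d = −(3/4) ln(1 − 4p/3) = −0.75 ln(1 − 0.12362) = −0.75 ln(0.87638)
  = −0.75 × (-0.131955) = 0.098966 substitutions/site.

0.099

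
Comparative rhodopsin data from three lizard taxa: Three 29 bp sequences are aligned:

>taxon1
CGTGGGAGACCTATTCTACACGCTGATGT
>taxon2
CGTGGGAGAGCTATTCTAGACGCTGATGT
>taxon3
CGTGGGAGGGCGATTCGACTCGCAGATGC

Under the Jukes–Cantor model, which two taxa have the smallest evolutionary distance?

taxon1 and taxon2

taxon1–taxon2: 2/29 differ, p = 0.069, d = 0.072.
taxon1–taxon3: 7/29 differ, p = 0.241, d = 0.291.
taxon2–taxon3: 7/29 differ, p = 0.241, d = 0.291.
The smallest distance is between taxon1 and taxon2.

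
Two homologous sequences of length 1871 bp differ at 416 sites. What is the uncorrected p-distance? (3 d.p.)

p = 416/1871 = 0.222340… ≈ 0.222 (to 3 d.p.).

0.222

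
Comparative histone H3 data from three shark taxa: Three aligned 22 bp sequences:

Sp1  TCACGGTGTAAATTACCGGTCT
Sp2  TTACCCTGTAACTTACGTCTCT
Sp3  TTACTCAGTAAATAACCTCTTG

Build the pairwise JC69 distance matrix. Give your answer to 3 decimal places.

d(Sp1,Sp2) = 0.414, d(Sp1,Sp3) = 0.591, d(Sp2,Sp3) = 0.414

Sp1–Sp2: 7/22 sites differ → p ≈ 0.318182, d = −0.75 ln(1 − 0.424243) = 0.414052 ≈ 0.414.
Sp1–Sp3: 9/22 sites differ → p ≈ 0.409091, d = −0.75 ln(1 − 0.545455) = 0.591344 ≈ 0.591.
Sp2–Sp3: 7/22 sites differ → p ≈ 0.318182, d = −0.75 ln(1 − 0.424243) = 0.414052 ≈ 0.414.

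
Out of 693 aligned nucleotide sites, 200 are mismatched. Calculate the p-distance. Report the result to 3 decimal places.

0.289

p = 200/693 = 0.288600… ≈ 0.289 (to 3 d.p.).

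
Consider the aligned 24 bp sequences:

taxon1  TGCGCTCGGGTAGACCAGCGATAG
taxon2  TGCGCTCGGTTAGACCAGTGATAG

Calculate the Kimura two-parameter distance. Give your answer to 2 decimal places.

0.09

Of 24 sites, 1 differences are transitions and 1 are transversions, so P = 1/24 ≈ 0.041667 and Q = 1/24 ≈ 0.041667.
Under the Kimura two-parameter model, d = −½ ln(1 − 2P − Q) − ¼ ln(1 − 2Q).
1 − 2P − Q = 0.874999, giving −½ ln(0.874999) = 0.066766.
1 − 2Q = 0.916666, giving −¼ ln(0.916666) = 0.021753.
d = 0.066766 + 0.021753 = 0.088519.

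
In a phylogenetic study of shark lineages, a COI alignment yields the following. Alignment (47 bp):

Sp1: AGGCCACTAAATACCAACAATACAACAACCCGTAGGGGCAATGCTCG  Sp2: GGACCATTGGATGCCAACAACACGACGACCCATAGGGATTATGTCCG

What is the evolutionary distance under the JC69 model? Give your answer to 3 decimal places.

The sequences differ at 15 of 47 sites, so p = 15/47 ≈ 0.319149.
d = −(3/4) ln(1 − 4p/3) = −0.75 ln(1 − 0.425532) = −0.75 ln(0.574468)
  = −0.75 × (-0.554311) = 0.415733 substitutions/site.

0.416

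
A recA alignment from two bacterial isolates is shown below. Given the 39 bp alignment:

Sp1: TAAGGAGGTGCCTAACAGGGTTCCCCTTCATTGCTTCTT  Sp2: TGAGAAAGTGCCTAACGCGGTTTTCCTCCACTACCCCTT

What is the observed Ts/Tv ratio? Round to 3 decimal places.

11.000

Transitions are A↔G and C↔T; transversions are all other mismatches.
Transitions: 11. Transversions: 1.
R = 11/1 = 11.000.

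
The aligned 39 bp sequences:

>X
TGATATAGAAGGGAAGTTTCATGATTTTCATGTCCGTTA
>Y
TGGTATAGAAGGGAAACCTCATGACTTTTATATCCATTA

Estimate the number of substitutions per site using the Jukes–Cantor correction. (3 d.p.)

0.240

The sequences differ at 8 of 39 sites (3, 16, 17, 18, 25, 29, 32, 36), so p = 8/39 ≈ 0.205128.
d = −(3/4) ln(1 − 4p/3) = −0.75 ln(1 − 0.273504) = −0.75 ln(0.726496)
  = −0.75 × (-0.319522) = 0.239642 substitutions/site.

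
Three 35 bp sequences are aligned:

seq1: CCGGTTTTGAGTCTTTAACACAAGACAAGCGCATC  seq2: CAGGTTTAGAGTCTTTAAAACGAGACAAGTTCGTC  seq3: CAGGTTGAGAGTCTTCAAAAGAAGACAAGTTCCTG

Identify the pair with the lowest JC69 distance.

seq1–seq2: 7/35 differ, p = 0.200, d = 0.233.
seq1–seq3: 10/35 differ, p = 0.286, d = 0.360.
seq2–seq3: 6/35 differ, p = 0.171, d = 0.195.
The smallest distance is between seq2 and seq3.

seq2 and seq3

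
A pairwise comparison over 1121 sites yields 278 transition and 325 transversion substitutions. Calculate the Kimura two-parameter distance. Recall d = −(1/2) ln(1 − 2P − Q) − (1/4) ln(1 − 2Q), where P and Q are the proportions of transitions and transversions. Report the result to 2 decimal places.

P = 278/1121 ≈ 0.247993 and Q = 325/1121 ≈ 0.28992.
Under the Kimura two-parameter model, d = −½ ln(1 − 2P − Q) − ¼ ln(1 − 2Q).
1 − 2P − Q = 0.214094, giving −½ ln(0.214094) = 0.770670.
1 − 2Q = 0.42016, giving −¼ ln(0.42016) = 0.216780.
d = 0.770670 + 0.216780 = 0.987450.

0.99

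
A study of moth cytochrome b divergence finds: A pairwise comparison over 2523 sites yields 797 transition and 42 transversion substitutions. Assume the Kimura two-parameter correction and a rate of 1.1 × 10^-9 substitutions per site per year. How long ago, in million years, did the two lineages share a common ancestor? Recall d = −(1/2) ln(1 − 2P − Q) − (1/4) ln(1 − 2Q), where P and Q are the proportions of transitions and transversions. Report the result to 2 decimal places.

P = 797/2523 ≈ 0.315894 and Q = 42/2523 ≈ 0.016647.
Under the Kimura two-parameter model, d = −½ ln(1 − 2P − Q) − ¼ ln(1 − 2Q).
1 − 2P − Q = 0.351565, giving −½ ln(0.351565) = 0.522680.
1 − 2Q = 0.966706, giving −¼ ln(0.966706) = 0.008465.
d = 0.522680 + 0.008465 = 0.531145.
Under a molecular clock d = 2μt, so t = d/(2μ) = 0.531145 / (2 × 1.1 × 10^-9) = 241.43 million years.

241.43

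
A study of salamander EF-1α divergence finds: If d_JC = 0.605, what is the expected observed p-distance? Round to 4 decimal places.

p = (3/4)(1 − e^(−4d/3)) = 0.75 × (1 − e^(-0.806667)) = 0.75 × (1 − 0.446343) = 0.415243.

0.4152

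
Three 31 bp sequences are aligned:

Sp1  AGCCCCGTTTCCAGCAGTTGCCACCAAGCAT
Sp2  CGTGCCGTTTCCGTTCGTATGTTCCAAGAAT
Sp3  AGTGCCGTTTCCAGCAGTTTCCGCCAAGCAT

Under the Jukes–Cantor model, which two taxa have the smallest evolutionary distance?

Sp1 and Sp3

Sp1–Sp2: 13/31 differ, p = 0.419, d = 0.614.
Sp1–Sp3: 4/31 differ, p = 0.129, d = 0.142.
Sp2–Sp3: 10/31 differ, p = 0.323, d = 0.422.
The smallest distance is between Sp1 and Sp3.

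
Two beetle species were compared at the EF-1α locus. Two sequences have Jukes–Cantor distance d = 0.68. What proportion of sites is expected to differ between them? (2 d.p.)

0.45

p = (3/4)(1 − e^(−4d/3)) = 0.75 × (1 − e^(-0.906667)) = 0.75 × (1 − 0.403868) = 0.447099.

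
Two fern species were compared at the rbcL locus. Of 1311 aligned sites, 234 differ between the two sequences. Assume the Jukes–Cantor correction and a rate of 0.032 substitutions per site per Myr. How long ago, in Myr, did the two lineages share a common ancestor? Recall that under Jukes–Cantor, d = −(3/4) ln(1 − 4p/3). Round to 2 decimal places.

p = 234/1311 ≈ 0.17849.
d = −(3/4) ln(1 − 4p/3) = −0.75 ln(1 − 0.237987) = −0.75 ln(0.762013)
  = −0.75 × (-0.271792) = 0.203844 substitutions/site.
Under a molecular clock d = 2μt, so t = d/(2μ) = 0.203844 / (2 × 0.032) = 3.19 Myr.

3.19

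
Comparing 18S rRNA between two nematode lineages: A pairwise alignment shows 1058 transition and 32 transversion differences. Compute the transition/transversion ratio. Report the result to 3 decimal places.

33.063

R = 1058/32 = 33.0625 ≈ 33.063 (to 3 d.p.).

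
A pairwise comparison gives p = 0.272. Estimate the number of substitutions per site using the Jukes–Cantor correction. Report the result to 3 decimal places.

d = −(3/4) ln(1 − 4p/3) = −0.75 ln(1 − 0.362667) = −0.75 ln(0.637333)
  = −0.75 × (-0.450463) = 0.337847 substitutions/site.

0.338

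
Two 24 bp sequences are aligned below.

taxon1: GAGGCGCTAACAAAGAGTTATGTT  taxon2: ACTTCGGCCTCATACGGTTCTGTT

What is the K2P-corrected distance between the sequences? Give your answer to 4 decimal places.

Of 24 sites, 3 differences are transitions and 9 are transversions, so P = 3/24 = 0.125 and Q = 9/24 = 0.375.
Under the Kimura two-parameter model, d = −½ ln(1 − 2P − Q) − ¼ ln(1 − 2Q).
1 − 2P − Q = 0.375, giving −½ ln(0.375) = 0.490415.
1 − 2Q = 0.25, giving −¼ ln(0.25) = 0.346574.
d = 0.490415 + 0.346574 = 0.836989.

0.8370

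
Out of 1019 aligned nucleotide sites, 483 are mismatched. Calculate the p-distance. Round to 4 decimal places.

p = 483/1019 = 0.473994… ≈ 0.4740 (to 4 d.p.).

0.4740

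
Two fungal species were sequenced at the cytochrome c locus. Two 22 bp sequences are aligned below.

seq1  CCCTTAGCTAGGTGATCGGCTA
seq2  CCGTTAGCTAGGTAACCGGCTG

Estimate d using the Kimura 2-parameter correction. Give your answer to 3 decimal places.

Of 22 sites, 3 differences are transitions and 1 are transversions, so P = 3/22 ≈ 0.136364 and Q = 1/22 ≈ 0.045455.
Under the Kimura two-parameter model, d = −½ ln(1 − 2P − Q) − ¼ ln(1 − 2Q).
1 − 2P − Q = 0.681817, giving −½ ln(0.681817) = 0.191497.
1 − 2Q = 0.90909, giving −¼ ln(0.90909) = 0.023828.
d = 0.191497 + 0.023828 = 0.215325.

0.215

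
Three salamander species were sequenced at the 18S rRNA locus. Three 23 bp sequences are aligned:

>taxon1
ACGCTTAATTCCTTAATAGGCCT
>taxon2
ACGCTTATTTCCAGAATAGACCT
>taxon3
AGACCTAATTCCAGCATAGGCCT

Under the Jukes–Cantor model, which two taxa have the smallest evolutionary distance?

taxon1 and taxon2

taxon1–taxon2: 4/23 differ, p = 0.174, d = 0.198.
taxon1–taxon3: 6/23 differ, p = 0.261, d = 0.321.
taxon2–taxon3: 6/23 differ, p = 0.261, d = 0.321.
The smallest distance is between taxon1 and taxon2.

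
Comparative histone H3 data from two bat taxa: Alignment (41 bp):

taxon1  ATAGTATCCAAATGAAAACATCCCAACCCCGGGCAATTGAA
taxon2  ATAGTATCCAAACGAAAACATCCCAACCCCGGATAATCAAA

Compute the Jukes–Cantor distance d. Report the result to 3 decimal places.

0.133

The sequences differ at 5 of 41 sites (13, 33, 34, 38, 39), so p = 5/41 ≈ 0.121951.
d = −(3/4) ln(1 − 4p/3) = −0.75 ln(1 − 0.162601) = −0.75 ln(0.837399)
  = −0.75 × (-0.177455) = 0.133091 substitutions/site.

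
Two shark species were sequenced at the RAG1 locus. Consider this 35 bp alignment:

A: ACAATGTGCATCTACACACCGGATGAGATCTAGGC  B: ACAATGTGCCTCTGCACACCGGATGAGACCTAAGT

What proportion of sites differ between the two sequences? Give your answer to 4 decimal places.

0.1429

The sequences differ at 5 of 35 positions (sites 10, 14, 29, 33, 35).
p = 5/35 = 0.142857… ≈ 0.1429 (to 4 d.p.).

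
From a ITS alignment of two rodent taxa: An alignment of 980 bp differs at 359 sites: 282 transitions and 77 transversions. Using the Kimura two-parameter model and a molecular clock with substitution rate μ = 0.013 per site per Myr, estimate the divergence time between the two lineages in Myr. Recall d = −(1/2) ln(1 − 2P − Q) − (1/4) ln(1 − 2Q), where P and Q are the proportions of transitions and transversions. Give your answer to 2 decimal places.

22.06

P = 282/980 ≈ 0.287755 and Q = 77/980 ≈ 0.078571.
Under the Kimura two-parameter model, d = −½ ln(1 − 2P − Q) − ¼ ln(1 − 2Q).
1 − 2P − Q = 0.345919, giving −½ ln(0.345919) = 0.530775.
1 − 2Q = 0.842858, giving −¼ ln(0.842858) = 0.042739.
d = 0.530775 + 0.042739 = 0.573514.
Under a molecular clock d = 2μt, so t = d/(2μ) = 0.573514 / (2 × 0.013) = 22.06 Myr.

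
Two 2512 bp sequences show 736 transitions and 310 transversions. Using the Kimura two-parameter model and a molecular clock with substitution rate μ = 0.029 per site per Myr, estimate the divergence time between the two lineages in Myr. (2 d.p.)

11.88

P = 736/2512 ≈ 0.292994 and Q = 310/2512 ≈ 0.123408.
Under the Kimura two-parameter model, d = −½ ln(1 − 2P − Q) − ¼ ln(1 − 2Q).
1 − 2P − Q = 0.290604, giving −½ ln(0.290604) = 0.617897.
1 − 2Q = 0.753184, giving −¼ ln(0.753184) = 0.070861.
d = 0.617897 + 0.070861 = 0.688758.
Under a molecular clock d = 2μt, so t = d/(2μ) = 0.688758 / (2 × 0.029) = 11.88 Myr.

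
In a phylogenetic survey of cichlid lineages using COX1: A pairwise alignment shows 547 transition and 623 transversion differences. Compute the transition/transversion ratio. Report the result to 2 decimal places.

0.88

R = 547/623 = 0.878009… ≈ 0.88 (to 2 d.p.).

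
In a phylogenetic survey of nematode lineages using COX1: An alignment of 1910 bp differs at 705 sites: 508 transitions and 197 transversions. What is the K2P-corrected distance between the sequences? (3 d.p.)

P = 508/1910 ≈ 0.265969 and Q = 197/1910 ≈ 0.103141.
Under the Kimura two-parameter model, d = −½ ln(1 − 2P − Q) − ¼ ln(1 − 2Q).
1 − 2P − Q = 0.364921, giving −½ ln(0.364921) = 0.504037.
1 − 2Q = 0.793718, giving −¼ ln(0.793718) = 0.057757.
d = 0.504037 + 0.057757 = 0.561794.

0.562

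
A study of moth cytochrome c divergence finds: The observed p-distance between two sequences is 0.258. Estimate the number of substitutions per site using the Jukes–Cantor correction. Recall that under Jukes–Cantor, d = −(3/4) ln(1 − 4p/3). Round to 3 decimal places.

d = −(3/4) ln(1 − 4p/3) = −0.75 ln(1 − 0.344) = −0.75 ln(0.656)
  = −0.75 × (-0.421594) = 0.316196 substitutions/site.

0.316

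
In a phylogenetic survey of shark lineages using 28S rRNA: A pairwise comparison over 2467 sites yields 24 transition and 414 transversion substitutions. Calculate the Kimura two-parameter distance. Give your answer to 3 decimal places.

0.206

P = 24/2467 ≈ 0.009728 and Q = 414/2467 ≈ 0.167815.
Under the Kimura two-parameter model, d = −½ ln(1 − 2P − Q) − ¼ ln(1 − 2Q).
1 − 2P − Q = 0.812729, giving −½ ln(0.812729) = 0.103679.
1 − 2Q = 0.66437, giving −¼ ln(0.66437) = 0.102229.
d = 0.103679 + 0.102229 = 0.205908.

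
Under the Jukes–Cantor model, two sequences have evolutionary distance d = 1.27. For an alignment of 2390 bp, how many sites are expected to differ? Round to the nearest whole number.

Invert JC69: p = (3/4)(1 − e^(−4d/3)) = 0.75 × (1 − e^(-1.693333)) = 0.75 × (1 − 0.183906) = 0.612071.
Expected differing sites = pL ≈ 0.612071 × 2390 = 1462.84969 ≈ 1463.

1463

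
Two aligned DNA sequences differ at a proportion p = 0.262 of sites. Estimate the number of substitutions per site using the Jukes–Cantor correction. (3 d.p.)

d = −(3/4) ln(1 − 4p/3) = −0.75 ln(1 − 0.349333) = −0.75 ln(0.650667)
  = −0.75 × (-0.429757) = 0.322318 substitutions/site.

0.322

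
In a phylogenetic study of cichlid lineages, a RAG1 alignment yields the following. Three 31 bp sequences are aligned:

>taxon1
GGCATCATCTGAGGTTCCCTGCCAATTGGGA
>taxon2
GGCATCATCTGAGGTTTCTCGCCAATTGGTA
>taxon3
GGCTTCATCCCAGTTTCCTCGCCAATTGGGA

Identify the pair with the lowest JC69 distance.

taxon1–taxon2: 4/31 differ, p = 0.129, d = 0.142.
taxon1–taxon3: 6/31 differ, p = 0.194, d = 0.224.
taxon2–taxon3: 6/31 differ, p = 0.194, d = 0.224.
The smallest distance is between taxon1 and taxon2.

taxon1 and taxon2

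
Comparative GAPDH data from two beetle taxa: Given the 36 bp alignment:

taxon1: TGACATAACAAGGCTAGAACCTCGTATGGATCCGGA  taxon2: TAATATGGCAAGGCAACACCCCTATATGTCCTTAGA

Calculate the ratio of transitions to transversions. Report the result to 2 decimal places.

2.20

Transitions are A↔G and C↔T; transversions are all other mismatches.
Transitions: 11. Transversions: 5.
R = 11/5 = 2.20.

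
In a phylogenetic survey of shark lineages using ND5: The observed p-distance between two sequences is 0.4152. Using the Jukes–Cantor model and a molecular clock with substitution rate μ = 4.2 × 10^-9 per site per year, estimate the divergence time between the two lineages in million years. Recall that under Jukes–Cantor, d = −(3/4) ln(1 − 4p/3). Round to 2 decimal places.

d = −(3/4) ln(1 − 4p/3) = −0.75 ln(1 − 0.5536) = −0.75 ln(0.4464)
  = −0.75 × (-0.806540) = 0.604905 substitutions/site.
Under a molecular clock d = 2μt, so t = d/(2μ) = 0.604905 / (2 × 4.2 × 10^-9) = 72.01 million years.

72.01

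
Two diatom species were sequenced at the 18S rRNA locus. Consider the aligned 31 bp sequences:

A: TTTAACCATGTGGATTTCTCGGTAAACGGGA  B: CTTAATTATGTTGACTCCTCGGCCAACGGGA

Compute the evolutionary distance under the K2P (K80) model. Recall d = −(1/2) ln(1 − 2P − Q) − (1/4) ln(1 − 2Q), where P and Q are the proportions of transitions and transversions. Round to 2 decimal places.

Of 31 sites, 6 differences are transitions and 2 are transversions, so P = 6/31 ≈ 0.193548 and Q = 2/31 ≈ 0.064516.
Under the Kimura two-parameter model, d = −½ ln(1 − 2P − Q) − ¼ ln(1 − 2Q).
1 − 2P − Q = 0.548388, giving −½ ln(0.548388) = 0.300386.
1 − 2Q = 0.870968, giving −¼ ln(0.870968) = 0.034538.
d = 0.300386 + 0.034538 = 0.334924.

0.33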